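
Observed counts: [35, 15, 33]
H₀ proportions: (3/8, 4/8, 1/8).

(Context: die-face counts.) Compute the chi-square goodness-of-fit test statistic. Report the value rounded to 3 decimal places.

n = 83; E_i = n·p_i = [31.12, 41.50, 10.38]
χ² = (35−31.12)²/31.12 + (15−41.50)²/41.50 + (33−10.38)²/10.38 = 66.7430
df = 2

test statistic = 66.743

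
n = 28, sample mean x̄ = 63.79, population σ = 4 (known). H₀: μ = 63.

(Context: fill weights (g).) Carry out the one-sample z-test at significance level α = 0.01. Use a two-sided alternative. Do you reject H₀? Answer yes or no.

SE = σ/√n = 4/√28 = 0.7559
z = (x̄−μ₀)/SE = (63.79−63)/0.7559 = 1.0451
p-value (two-sided) = 0.29599
At α=0.01: p ≥ α → fail to reject H₀

reject H₀: no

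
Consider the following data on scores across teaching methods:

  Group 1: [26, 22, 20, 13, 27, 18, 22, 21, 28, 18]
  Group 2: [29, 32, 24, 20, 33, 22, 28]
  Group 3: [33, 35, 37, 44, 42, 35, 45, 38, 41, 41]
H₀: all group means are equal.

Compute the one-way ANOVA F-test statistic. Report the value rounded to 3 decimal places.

Group means [21.50, 26.86, 39.10], grand mean 29.407
SSB = Σnᵢ(x̄ᵢ−x̄)² = 1610.261; SSW = ΣΣ(x−x̄ᵢ)² = 492.257
MSB = 1610.261/2 = 805.1307; MSW = 492.257/24 = 20.5107
F = MSB/MSW = 39.2542
df = (2, 24)

test statistic = 39.254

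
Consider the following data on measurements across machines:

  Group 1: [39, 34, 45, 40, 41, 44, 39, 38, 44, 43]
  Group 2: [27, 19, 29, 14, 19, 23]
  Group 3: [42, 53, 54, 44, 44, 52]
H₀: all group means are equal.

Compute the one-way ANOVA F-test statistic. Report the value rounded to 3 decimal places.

Group means [40.70, 21.83, 48.17], grand mean 37.591
SSB = Σnᵢ(x̄ᵢ−x̄)² = 2257.552; SSW = ΣΣ(x−x̄ᵢ)² = 405.767
MSB = 2257.552/2 = 1128.7758; MSW = 405.767/19 = 21.3561
F = MSB/MSW = 52.8549
df = (2, 19)

test statistic = 52.855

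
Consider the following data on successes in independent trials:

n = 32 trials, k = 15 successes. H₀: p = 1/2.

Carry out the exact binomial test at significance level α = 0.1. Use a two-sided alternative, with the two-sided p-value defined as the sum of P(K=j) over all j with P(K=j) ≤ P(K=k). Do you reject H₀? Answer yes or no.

reject H₀: no

Exact binomial: n=32, k=15, p₀=1/2=0.5000
P(X=j) = C(n,j)·p₀^j·(1−p₀)^(n−j); p = Σ P(X=j) over j with P(X=j) ≤ P(X=15)
p-value (two-sided) = 0.86005
At α=0.1: p ≥ α → fail to reject H₀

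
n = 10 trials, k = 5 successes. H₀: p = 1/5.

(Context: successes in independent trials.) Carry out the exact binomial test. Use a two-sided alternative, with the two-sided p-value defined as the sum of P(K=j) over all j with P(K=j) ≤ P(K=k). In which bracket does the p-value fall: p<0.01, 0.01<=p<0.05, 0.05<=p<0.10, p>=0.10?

p-value bracket: 0.01<=p<0.05

Exact binomial: n=10, k=5, p₀=1/5=0.2000
P(X=j) = C(n,j)·p₀^j·(1−p₀)^(n−j); p = Σ P(X=j) over j with P(X=j) ≤ P(X=5)
p-value (two-sided) = 0.03279
→ bracket: 0.01<=p<0.05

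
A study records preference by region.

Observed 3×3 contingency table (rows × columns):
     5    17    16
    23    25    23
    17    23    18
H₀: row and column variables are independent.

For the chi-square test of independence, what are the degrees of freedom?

degrees of freedom = 4

df = (r−1)(c−1) = (3−1)·(3−1) = 4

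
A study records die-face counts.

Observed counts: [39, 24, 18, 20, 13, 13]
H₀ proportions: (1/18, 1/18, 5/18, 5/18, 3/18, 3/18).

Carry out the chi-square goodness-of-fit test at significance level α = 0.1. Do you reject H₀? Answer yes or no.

n = 127; E_i = n·p_i = [7.06, 7.06, 35.28, 35.28, 21.17, 21.17]
χ² = (39−7.06)²/7.06 + (24−7.06)²/7.06 + (18−35.28)²/35.28 + (20−35.28)²/35.28 + (13−21.17)²/21.17 + (13−21.17)²/21.17 = 206.7039
df = 5
p-value (upper-tail) = 0.00000
At α=0.1: p < α → reject H₀

reject H₀: yes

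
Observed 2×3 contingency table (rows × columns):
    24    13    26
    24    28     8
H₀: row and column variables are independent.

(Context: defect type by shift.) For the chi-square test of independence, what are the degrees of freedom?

degrees of freedom = 2

df = (r−1)(c−1) = (2−1)·(3−1) = 2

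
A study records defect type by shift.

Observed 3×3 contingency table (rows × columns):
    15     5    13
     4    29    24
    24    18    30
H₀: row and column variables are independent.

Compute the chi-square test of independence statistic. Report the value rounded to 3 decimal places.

Row totals [33, 57, 72], col totals [43, 52, 67], n=162
χ² = (15−8.76)²/8.76 + (5−10.59)²/10.59 + (13−13.65)²/13.65 + (4−15.13)²/15.13 + (29−18.30)²/18.30 + (24−23.57)²/23.57 + (24−19.11)²/19.11 + (18−23.11)²/23.11 + (30−29.78)²/29.78 = 24.2693
df = 4

test statistic = 24.269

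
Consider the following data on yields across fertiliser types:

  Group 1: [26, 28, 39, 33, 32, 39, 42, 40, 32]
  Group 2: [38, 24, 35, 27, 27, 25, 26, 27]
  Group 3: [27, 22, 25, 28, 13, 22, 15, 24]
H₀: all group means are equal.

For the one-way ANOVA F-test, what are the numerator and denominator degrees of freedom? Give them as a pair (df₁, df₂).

degrees of freedom = [2, 22]

k = 3 groups, N = 25 total
df = (k−1, N−k) = (3−1, 25−3) = (2, 22)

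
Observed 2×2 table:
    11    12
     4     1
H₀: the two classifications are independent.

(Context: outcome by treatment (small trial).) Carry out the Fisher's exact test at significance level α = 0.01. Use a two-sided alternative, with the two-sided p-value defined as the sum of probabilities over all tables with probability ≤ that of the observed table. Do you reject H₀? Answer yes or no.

Margins: r₁=23, r₂=5, c₁=15, c₂=13, n=28
p_obs = C(23,11)·C(5,4)/C(28,15); sum pmf over tables with pmf ≤ p_obs
p-value (two-sided) = 0.33333
At α=0.01: p ≥ α → fail to reject H₀

reject H₀: no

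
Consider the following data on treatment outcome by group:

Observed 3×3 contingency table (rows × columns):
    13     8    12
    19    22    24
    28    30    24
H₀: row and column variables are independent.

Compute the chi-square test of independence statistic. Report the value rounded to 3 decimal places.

test statistic = 2.540

Row totals [33, 65, 82], col totals [60, 60, 60], n=180
χ² = (13−11.00)²/11.00 + (8−11.00)²/11.00 + (12−11.00)²/11.00 + (19−21.67)²/21.67 + (22−21.67)²/21.67 + (24−21.67)²/21.67 + (28−27.33)²/27.33 + (30−27.33)²/27.33 + (24−27.33)²/27.33 = 2.5403
df = 4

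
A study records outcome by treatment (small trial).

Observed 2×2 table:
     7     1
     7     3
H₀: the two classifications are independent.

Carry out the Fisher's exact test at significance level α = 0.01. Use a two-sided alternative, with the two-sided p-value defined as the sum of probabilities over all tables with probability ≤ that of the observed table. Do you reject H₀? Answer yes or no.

reject H₀: no

Margins: r₁=8, r₂=10, c₁=14, c₂=4, n=18
p_obs = C(8,7)·C(10,7)/C(18,14); sum pmf over tables with pmf ≤ p_obs
p-value (two-sided) = 0.58824
At α=0.01: p ≥ α → fail to reject H₀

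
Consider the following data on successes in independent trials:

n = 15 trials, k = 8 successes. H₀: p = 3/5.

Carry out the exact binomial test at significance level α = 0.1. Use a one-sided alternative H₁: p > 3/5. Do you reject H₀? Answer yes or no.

reject H₀: no

Exact binomial: n=15, k=8, p₀=3/5=0.6000
P(X≥8) from Σ C(n,i)·p₀^i·(1−p₀)^(n−i)
p-value (one-sided, H₁ greater) = 0.78690
At α=0.1: p ≥ α → fail to reject H₀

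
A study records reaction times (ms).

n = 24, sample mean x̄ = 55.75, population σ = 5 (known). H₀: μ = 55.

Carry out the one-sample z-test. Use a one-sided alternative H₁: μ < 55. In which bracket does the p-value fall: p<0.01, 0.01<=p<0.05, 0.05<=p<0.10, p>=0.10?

p-value bracket: p>=0.10

SE = σ/√n = 5/√24 = 1.0206
z = (x̄−μ₀)/SE = (55.75−55)/1.0206 = 0.7348
p-value (one-sided, H₁ less) = 0.76878
→ bracket: p>=0.10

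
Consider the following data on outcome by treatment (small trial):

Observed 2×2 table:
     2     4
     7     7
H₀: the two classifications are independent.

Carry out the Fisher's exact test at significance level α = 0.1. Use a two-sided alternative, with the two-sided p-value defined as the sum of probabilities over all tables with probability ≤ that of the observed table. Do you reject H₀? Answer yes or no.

Margins: r₁=6, r₂=14, c₁=9, c₂=11, n=20
p_obs = C(6,2)·C(14,7)/C(20,9); sum pmf over tables with pmf ≤ p_obs
p-value (two-sided) = 0.64241
At α=0.1: p ≥ α → fail to reject H₀

reject H₀: no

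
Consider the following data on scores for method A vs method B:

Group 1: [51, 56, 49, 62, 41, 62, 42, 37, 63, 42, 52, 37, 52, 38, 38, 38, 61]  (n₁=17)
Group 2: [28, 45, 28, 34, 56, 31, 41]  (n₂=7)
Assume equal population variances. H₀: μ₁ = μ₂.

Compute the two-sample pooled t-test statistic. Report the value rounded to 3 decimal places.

test statistic = 2.388

x̄₁=48.294, s₁=9.854, n₁=17
x̄₂=37.571, s₂=10.374, n₂=7
s_p² = [16·9.854² + 6·10.374²]/22 = 99.9656
SE = √(s_p²·(1/17+1/7)) = 4.4901
t = (48.294−37.571)/4.4901 = 2.3881
df = 22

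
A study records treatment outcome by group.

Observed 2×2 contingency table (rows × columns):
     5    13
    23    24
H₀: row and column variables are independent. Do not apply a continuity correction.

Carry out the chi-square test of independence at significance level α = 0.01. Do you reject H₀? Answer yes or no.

reject H₀: no

Row totals [18, 47], col totals [28, 37], n=65
χ² = (5−7.75)²/7.75 + (13−10.25)²/10.25 + (23−20.25)²/20.25 + (24−26.75)²/26.75 = 2.3762
df = 1
p-value (upper-tail) = 0.12319
At α=0.01: p ≥ α → fail to reject H₀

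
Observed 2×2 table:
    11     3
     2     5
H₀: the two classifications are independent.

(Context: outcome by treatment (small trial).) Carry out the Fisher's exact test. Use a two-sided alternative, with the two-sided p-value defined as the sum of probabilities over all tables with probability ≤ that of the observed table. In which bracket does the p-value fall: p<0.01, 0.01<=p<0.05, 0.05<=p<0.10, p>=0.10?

Margins: r₁=14, r₂=7, c₁=13, c₂=8, n=21
p_obs = C(14,11)·C(7,2)/C(21,13); sum pmf over tables with pmf ≤ p_obs
p-value (two-sided) = 0.05552
→ bracket: 0.05<=p<0.10

p-value bracket: 0.05<=p<0.10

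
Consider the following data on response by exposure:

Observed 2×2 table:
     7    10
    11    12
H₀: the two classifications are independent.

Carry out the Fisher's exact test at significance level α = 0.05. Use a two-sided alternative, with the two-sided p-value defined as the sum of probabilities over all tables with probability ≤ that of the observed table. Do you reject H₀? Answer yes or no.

Margins: r₁=17, r₂=23, c₁=18, c₂=22, n=40
p_obs = C(17,7)·C(23,11)/C(40,18); sum pmf over tables with pmf ≤ p_obs
p-value (two-sided) = 0.75470
At α=0.05: p ≥ α → fail to reject H₀

reject H₀: no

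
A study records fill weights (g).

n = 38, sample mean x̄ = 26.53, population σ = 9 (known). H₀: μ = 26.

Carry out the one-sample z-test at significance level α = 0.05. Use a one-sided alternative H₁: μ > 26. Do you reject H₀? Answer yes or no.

reject H₀: no

SE = σ/√n = 9/√38 = 1.4600
z = (x̄−μ₀)/SE = (26.53−26)/1.4600 = 0.3630
p-value (one-sided, H₁ greater) = 0.35830
At α=0.05: p ≥ α → fail to reject H₀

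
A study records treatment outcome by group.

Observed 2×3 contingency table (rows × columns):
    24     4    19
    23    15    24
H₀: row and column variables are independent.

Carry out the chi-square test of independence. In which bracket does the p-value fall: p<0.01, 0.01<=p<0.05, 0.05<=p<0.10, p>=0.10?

p-value bracket: 0.05<=p<0.10

Row totals [47, 62], col totals [47, 19, 43], n=109
χ² = (24−20.27)²/20.27 + (4−8.19)²/8.19 + (19−18.54)²/18.54 + (23−26.73)²/26.73 + (15−10.81)²/10.81 + (24−24.46)²/24.46 = 5.0016
df = 2
p-value (upper-tail) = 0.08202
→ bracket: 0.05<=p<0.10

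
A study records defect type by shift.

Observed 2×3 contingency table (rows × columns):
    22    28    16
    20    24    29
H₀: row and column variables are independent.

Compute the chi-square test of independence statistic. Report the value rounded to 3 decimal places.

Row totals [66, 73], col totals [42, 52, 45], n=139
χ² = (22−19.94)²/19.94 + (28−24.69)²/24.69 + (16−21.37)²/21.37 + (20−22.06)²/22.06 + (24−27.31)²/27.31 + (29−23.63)²/23.63 = 3.8156
df = 2

test statistic = 3.816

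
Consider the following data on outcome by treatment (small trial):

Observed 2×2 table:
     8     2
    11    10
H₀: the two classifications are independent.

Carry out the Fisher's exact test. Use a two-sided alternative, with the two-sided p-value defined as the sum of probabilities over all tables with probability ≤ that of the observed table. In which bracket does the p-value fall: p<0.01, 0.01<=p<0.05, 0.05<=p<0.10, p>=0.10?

p-value bracket: p>=0.10

Margins: r₁=10, r₂=21, c₁=19, c₂=12, n=31
p_obs = C(10,8)·C(21,11)/C(31,19); sum pmf over tables with pmf ≤ p_obs
p-value (two-sided) = 0.23961
→ bracket: p>=0.10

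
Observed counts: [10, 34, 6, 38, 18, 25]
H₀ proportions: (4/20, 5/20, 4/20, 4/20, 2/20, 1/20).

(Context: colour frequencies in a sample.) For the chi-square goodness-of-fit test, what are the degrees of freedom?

degrees of freedom = 5

df = k − 1 = 6 − 1 = 5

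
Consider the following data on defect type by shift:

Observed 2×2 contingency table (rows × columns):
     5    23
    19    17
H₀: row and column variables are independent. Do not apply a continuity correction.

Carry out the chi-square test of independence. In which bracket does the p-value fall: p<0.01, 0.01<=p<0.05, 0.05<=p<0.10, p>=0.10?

Row totals [28, 36], col totals [24, 40], n=64
χ² = (5−10.50)²/10.50 + (23−17.50)²/17.50 + (19−13.50)²/13.50 + (17−22.50)²/22.50 = 8.1947
df = 1
p-value (upper-tail) = 0.00420
→ bracket: p<0.01

p-value bracket: p<0.01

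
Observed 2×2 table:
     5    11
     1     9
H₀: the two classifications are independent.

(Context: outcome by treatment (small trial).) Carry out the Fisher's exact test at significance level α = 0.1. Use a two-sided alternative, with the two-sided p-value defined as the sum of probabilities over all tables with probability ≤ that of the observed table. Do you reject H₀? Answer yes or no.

Margins: r₁=16, r₂=10, c₁=6, c₂=20, n=26
p_obs = C(16,5)·C(10,1)/C(26,6); sum pmf over tables with pmf ≤ p_obs
p-value (two-sided) = 0.35239
At α=0.1: p ≥ α → fail to reject H₀

reject H₀: no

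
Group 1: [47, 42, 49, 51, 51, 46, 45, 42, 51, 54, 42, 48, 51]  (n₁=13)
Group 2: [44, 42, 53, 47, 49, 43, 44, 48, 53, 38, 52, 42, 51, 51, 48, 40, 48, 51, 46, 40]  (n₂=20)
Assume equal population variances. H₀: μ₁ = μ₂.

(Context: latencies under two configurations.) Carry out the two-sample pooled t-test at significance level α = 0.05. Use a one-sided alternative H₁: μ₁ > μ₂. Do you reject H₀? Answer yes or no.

x̄₁=47.615, s₁=4.011, n₁=13
x̄₂=46.500, s₂=4.651, n₂=20
s_p² = [12·4.011² + 19·4.651²]/31 = 19.4864
SE = √(s_p²·(1/13+1/20)) = 1.5727
t = (47.615−46.500)/1.5727 = 0.7092
df = 31
p-value (one-sided, H₁ greater) = 0.24174
At α=0.05: p ≥ α → fail to reject H₀

reject H₀: no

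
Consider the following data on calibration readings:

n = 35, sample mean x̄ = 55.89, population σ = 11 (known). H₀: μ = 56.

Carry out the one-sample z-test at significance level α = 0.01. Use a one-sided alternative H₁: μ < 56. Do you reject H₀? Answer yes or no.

SE = σ/√n = 11/√35 = 1.8593
z = (x̄−μ₀)/SE = (55.89−56)/1.8593 = -0.0592
p-value (one-sided, H₁ less) = 0.47641
At α=0.01: p ≥ α → fail to reject H₀

reject H₀: no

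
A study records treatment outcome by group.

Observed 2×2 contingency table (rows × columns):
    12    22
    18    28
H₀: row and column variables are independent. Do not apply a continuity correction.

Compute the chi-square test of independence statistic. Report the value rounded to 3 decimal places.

test statistic = 0.123

Row totals [34, 46], col totals [30, 50], n=80
χ² = (12−12.75)²/12.75 + (22−21.25)²/21.25 + (18−17.25)²/17.25 + (28−28.75)²/28.75 = 0.1228
df = 1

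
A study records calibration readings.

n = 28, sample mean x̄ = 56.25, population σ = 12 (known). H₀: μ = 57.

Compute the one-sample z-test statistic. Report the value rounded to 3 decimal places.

test statistic = -0.331

SE = σ/√n = 12/√28 = 2.2678
z = (x̄−μ₀)/SE = (56.25−57)/2.2678 = -0.3307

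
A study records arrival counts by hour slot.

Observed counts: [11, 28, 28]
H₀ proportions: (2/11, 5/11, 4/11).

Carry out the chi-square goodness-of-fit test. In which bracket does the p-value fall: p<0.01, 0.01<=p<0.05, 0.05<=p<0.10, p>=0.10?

p-value bracket: p>=0.10

n = 67; E_i = n·p_i = [12.18, 30.45, 24.36]
χ² = (11−12.18)²/12.18 + (28−30.45)²/30.45 + (28−24.36)²/24.36 = 0.8552
df = 2
p-value (upper-tail) = 0.65206
→ bracket: p>=0.10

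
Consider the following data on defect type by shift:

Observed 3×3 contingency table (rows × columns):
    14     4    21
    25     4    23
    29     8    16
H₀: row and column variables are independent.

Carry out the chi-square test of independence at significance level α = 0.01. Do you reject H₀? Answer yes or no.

reject H₀: no

Row totals [39, 52, 53], col totals [68, 16, 60], n=144
χ² = (14−18.42)²/18.42 + (4−4.33)²/4.33 + (21−16.25)²/16.25 + (25−24.56)²/24.56 + (4−5.78)²/5.78 + (23−21.67)²/21.67 + (29−25.03)²/25.03 + (8−5.89)²/5.89 + (16−22.08)²/22.08 = 6.1734
df = 4
p-value (upper-tail) = 0.18656
At α=0.01: p ≥ α → fail to reject H₀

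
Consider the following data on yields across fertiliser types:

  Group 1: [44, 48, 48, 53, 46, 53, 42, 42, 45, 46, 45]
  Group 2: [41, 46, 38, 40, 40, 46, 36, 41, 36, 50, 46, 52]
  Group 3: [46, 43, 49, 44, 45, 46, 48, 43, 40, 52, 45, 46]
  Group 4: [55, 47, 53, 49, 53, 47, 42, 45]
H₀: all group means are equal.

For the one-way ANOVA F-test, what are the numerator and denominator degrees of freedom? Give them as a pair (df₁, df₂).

k = 4 groups, N = 43 total
df = (k−1, N−k) = (4−1, 43−4) = (3, 39)

degrees of freedom = [3, 39]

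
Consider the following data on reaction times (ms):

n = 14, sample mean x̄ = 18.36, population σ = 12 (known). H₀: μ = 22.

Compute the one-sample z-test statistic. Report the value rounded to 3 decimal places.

SE = σ/√n = 12/√14 = 3.2071
z = (x̄−μ₀)/SE = (18.36−22)/3.2071 = -1.1350

test statistic = -1.135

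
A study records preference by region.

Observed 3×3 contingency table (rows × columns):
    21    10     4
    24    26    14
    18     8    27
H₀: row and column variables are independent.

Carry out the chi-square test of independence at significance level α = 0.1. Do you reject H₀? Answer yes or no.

Row totals [35, 64, 53], col totals [63, 44, 45], n=152
χ² = (21−14.51)²/14.51 + (10−10.13)²/10.13 + (4−10.36)²/10.36 + (24−26.53)²/26.53 + (26−18.53)²/18.53 + (14−18.95)²/18.95 + (18−21.97)²/21.97 + (8−15.34)²/15.34 + (27−15.69)²/15.69 = 23.7429
df = 4
p-value (upper-tail) = 0.00009
At α=0.1: p < α → reject H₀

reject H₀: yes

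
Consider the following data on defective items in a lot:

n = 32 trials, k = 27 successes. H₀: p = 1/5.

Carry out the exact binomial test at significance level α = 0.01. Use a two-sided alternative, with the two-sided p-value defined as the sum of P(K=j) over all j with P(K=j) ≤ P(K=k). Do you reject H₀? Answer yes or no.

reject H₀: yes

Exact binomial: n=32, k=27, p₀=1/5=0.2000
P(X=j) = C(n,j)·p₀^j·(1−p₀)^(n−j); p = Σ P(X=j) over j with P(X=j) ≤ P(X=27)
p-value (two-sided) = 0.00000
At α=0.01: p < α → reject H₀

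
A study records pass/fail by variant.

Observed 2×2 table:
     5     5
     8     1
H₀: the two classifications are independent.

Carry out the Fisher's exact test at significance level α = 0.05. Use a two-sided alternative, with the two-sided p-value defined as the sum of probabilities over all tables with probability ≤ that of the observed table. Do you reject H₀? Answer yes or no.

Margins: r₁=10, r₂=9, c₁=13, c₂=6, n=19
p_obs = C(10,5)·C(9,8)/C(19,13); sum pmf over tables with pmf ≤ p_obs
p-value (two-sided) = 0.14087
At α=0.05: p ≥ α → fail to reject H₀

reject H₀: no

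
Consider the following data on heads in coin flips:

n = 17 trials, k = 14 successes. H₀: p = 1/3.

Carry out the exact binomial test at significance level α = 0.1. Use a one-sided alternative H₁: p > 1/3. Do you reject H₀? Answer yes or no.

Exact binomial: n=17, k=14, p₀=1/3=0.3333
P(X≥14) from Σ C(n,i)·p₀^i·(1−p₀)^(n−i)
p-value (one-sided, H₁ greater) = 0.00005
At α=0.1: p < α → reject H₀

reject H₀: yes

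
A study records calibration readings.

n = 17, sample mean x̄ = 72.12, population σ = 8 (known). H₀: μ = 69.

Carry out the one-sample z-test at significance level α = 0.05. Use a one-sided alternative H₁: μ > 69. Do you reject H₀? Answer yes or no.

SE = σ/√n = 8/√17 = 1.9403
z = (x̄−μ₀)/SE = (72.12−69)/1.9403 = 1.6080
p-value (one-sided, H₁ greater) = 0.05392
At α=0.05: p ≥ α → fail to reject H₀

reject H₀: no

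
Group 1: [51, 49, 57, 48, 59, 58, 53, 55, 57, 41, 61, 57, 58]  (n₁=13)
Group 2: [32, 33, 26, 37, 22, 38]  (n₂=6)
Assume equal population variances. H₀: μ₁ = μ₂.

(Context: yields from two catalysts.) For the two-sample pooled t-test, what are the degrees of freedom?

df = n₁ + n₂ − 2 = 13 + 6 − 2 = 17

degrees of freedom = 17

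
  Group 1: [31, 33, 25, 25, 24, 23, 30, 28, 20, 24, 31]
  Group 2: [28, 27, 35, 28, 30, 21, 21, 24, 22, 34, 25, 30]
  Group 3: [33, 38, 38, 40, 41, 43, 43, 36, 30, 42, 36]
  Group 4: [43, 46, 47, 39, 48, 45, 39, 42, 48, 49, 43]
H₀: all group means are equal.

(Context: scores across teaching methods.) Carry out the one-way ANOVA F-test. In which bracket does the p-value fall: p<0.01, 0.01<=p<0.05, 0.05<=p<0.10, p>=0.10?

p-value bracket: p<0.01

Group means [26.73, 27.08, 38.18, 44.45], grand mean 33.956
SSB = Σnᵢ(x̄ᵢ−x̄)² = 2550.449; SSW = ΣΣ(x−x̄ᵢ)² = 711.462
MSB = 2550.449/3 = 850.1497; MSW = 711.462/41 = 17.3527
F = MSB/MSW = 48.9923
df = (3, 41)
p-value (upper-tail) = 0.00000
→ bracket: p<0.01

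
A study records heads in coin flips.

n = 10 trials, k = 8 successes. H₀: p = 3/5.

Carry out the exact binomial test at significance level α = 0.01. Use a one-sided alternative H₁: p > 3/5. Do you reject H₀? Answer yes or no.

Exact binomial: n=10, k=8, p₀=3/5=0.6000
P(X≥8) from Σ C(n,i)·p₀^i·(1−p₀)^(n−i)
p-value (one-sided, H₁ greater) = 0.16729
At α=0.01: p ≥ α → fail to reject H₀

reject H₀: no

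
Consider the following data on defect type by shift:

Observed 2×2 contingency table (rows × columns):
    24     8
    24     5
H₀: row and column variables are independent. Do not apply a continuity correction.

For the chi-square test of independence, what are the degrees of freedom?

degrees of freedom = 1

df = (r−1)(c−1) = (2−1)·(2−1) = 1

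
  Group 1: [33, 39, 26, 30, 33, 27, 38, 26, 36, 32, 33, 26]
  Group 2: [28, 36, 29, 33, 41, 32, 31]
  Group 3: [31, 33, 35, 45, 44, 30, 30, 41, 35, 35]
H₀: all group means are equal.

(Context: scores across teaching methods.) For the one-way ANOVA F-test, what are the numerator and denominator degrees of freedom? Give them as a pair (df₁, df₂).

degrees of freedom = [2, 26]

k = 3 groups, N = 29 total
df = (k−1, N−k) = (3−1, 29−3) = (2, 26)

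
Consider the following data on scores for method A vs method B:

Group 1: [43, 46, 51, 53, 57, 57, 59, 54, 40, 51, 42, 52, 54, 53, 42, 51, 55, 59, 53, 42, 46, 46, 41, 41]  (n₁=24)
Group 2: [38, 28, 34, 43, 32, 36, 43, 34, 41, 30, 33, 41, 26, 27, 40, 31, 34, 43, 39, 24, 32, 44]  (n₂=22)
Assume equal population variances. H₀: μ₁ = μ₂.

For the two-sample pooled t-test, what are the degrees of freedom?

df = n₁ + n₂ − 2 = 24 + 22 − 2 = 44

degrees of freedom = 44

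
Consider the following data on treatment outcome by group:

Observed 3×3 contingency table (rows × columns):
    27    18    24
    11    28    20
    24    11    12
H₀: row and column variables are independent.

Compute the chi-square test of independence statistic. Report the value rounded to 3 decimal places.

test statistic = 15.167

Row totals [69, 59, 47], col totals [62, 57, 56], n=175
χ² = (27−24.45)²/24.45 + (18−22.47)²/22.47 + (24−22.08)²/22.08 + (11−20.90)²/20.90 + (28−19.22)²/19.22 + (20−18.88)²/18.88 + (24−16.65)²/16.65 + (11−15.31)²/15.31 + (12−15.04)²/15.04 = 15.1668
df = 4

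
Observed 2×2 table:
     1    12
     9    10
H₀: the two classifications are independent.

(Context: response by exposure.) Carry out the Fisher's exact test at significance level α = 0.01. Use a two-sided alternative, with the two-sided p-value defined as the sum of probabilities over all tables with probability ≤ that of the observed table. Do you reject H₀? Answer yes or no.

reject H₀: no

Margins: r₁=13, r₂=19, c₁=10, c₂=22, n=32
p_obs = C(13,1)·C(19,9)/C(32,10); sum pmf over tables with pmf ≤ p_obs
p-value (two-sided) = 0.02367
At α=0.01: p ≥ α → fail to reject H₀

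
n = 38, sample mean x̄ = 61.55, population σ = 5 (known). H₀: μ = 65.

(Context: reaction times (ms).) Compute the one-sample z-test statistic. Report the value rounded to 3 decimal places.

test statistic = -4.253

SE = σ/√n = 5/√38 = 0.8111
z = (x̄−μ₀)/SE = (61.55−65)/0.8111 = -4.2534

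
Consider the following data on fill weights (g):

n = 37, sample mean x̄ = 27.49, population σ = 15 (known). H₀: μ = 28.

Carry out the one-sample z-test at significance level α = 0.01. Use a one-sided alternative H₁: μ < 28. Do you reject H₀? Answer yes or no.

SE = σ/√n = 15/√37 = 2.4660
z = (x̄−μ₀)/SE = (27.49−28)/2.4660 = -0.2068
p-value (one-sided, H₁ less) = 0.41808
At α=0.01: p ≥ α → fail to reject H₀

reject H₀: no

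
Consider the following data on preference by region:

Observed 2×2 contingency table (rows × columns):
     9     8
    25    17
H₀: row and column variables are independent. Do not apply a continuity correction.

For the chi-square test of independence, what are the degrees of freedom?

df = (r−1)(c−1) = (2−1)·(2−1) = 1

degrees of freedom = 1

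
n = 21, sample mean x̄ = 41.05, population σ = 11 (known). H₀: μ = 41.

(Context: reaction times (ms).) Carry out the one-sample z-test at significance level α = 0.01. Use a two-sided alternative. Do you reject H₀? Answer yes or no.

reject H₀: no

SE = σ/√n = 11/√21 = 2.4004
z = (x̄−μ₀)/SE = (41.05−41)/2.4004 = 0.0208
p-value (two-sided) = 0.98338
At α=0.01: p ≥ α → fail to reject H₀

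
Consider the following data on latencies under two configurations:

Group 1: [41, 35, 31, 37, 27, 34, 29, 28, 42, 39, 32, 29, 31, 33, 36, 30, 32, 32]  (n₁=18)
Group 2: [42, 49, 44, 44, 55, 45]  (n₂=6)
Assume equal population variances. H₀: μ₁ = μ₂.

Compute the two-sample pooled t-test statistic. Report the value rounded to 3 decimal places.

test statistic = -6.323

x̄₁=33.222, s₁=4.360, n₁=18
x̄₂=46.500, s₂=4.764, n₂=6
s_p² = [17·4.360² + 5·4.764²]/22 = 19.8460
SE = √(s_p²·(1/18+1/6)) = 2.1001
t = (33.222−46.500)/2.1001 = -6.3226
df = 22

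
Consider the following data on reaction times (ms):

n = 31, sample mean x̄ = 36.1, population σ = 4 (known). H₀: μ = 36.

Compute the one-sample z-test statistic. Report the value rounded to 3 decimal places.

SE = σ/√n = 4/√31 = 0.7184
z = (x̄−μ₀)/SE = (36.1−36)/0.7184 = 0.1392

test statistic = 0.139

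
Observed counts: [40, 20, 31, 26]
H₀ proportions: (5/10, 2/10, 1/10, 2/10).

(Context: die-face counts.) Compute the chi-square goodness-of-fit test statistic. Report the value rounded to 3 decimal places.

test statistic = 38.470

n = 117; E_i = n·p_i = [58.50, 23.40, 11.70, 23.40]
χ² = (40−58.50)²/58.50 + (20−23.40)²/23.40 + (31−11.70)²/11.70 + (26−23.40)²/23.40 = 38.4701
df = 3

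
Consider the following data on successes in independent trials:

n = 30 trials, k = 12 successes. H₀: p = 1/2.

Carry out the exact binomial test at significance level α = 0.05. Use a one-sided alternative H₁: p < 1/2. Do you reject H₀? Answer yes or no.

reject H₀: no

Exact binomial: n=30, k=12, p₀=1/2=0.5000
P(X≤12) from Σ C(n,i)·p₀^i·(1−p₀)^(n−i)
p-value (one-sided, H₁ less) = 0.18080
At α=0.05: p ≥ α → fail to reject H₀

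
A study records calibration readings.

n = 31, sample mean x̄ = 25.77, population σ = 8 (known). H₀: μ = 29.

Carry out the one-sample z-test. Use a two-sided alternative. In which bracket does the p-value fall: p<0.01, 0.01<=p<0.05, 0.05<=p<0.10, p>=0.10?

SE = σ/√n = 8/√31 = 1.4368
z = (x̄−μ₀)/SE = (25.77−29)/1.4368 = -2.2480
p-value (two-sided) = 0.02458
→ bracket: 0.01<=p<0.05

p-value bracket: 0.01<=p<0.05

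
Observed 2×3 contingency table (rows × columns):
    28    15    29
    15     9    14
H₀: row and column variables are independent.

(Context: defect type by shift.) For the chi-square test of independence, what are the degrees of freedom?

degrees of freedom = 2

df = (r−1)(c−1) = (2−1)·(3−1) = 2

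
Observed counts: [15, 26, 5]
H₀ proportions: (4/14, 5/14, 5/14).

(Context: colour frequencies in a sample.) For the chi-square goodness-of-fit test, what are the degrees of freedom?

degrees of freedom = 2

df = k − 1 = 3 − 1 = 2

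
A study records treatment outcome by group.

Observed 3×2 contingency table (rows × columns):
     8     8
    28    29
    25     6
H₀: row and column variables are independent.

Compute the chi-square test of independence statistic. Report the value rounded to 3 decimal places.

Row totals [16, 57, 31], col totals [61, 43], n=104
χ² = (8−9.38)²/9.38 + (8−6.62)²/6.62 + (28−33.43)²/33.43 + (29−23.57)²/23.57 + (25−18.18)²/18.18 + (6−12.82)²/12.82 = 8.8113
df = 2

test statistic = 8.811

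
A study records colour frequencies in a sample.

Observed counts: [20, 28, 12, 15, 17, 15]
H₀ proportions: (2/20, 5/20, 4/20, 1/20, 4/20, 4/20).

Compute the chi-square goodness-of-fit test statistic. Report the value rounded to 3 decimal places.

test statistic = 32.495

n = 107; E_i = n·p_i = [10.70, 26.75, 21.40, 5.35, 21.40, 21.40]
χ² = (20−10.70)²/10.70 + (28−26.75)²/26.75 + (12−21.40)²/21.40 + (15−5.35)²/5.35 + (17−21.40)²/21.40 + (15−21.40)²/21.40 = 32.4953
df = 5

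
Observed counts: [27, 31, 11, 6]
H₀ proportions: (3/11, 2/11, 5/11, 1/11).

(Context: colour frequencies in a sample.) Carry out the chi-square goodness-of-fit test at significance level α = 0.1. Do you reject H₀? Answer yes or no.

n = 75; E_i = n·p_i = [20.45, 13.64, 34.09, 6.82]
χ² = (27−20.45)²/20.45 + (31−13.64)²/13.64 + (11−34.09)²/34.09 + (6−6.82)²/6.82 = 39.9427
df = 3
p-value (upper-tail) = 0.00000
At α=0.1: p < α → reject H₀

reject H₀: yes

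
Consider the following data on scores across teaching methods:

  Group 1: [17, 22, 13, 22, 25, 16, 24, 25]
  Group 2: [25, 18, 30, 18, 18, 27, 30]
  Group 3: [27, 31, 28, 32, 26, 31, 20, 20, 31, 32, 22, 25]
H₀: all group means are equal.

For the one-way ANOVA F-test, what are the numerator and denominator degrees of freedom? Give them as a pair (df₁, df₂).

degrees of freedom = [2, 24]

k = 3 groups, N = 27 total
df = (k−1, N−k) = (3−1, 27−3) = (2, 24)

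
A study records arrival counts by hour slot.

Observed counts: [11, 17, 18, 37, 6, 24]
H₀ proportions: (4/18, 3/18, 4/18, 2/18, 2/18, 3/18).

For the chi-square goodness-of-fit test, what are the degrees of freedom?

df = k − 1 = 6 − 1 = 5

degrees of freedom = 5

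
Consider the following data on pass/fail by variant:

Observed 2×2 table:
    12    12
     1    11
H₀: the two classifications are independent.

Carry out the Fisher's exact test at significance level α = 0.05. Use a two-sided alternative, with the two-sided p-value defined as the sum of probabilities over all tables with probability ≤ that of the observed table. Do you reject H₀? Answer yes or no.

Margins: r₁=24, r₂=12, c₁=13, c₂=23, n=36
p_obs = C(24,12)·C(12,1)/C(36,13); sum pmf over tables with pmf ≤ p_obs
p-value (two-sided) = 0.02530
At α=0.05: p < α → reject H₀

reject H₀: yes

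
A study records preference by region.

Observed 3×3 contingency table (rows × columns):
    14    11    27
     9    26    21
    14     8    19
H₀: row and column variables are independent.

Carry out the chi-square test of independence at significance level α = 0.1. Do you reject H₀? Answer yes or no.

Row totals [52, 56, 41], col totals [37, 45, 67], n=149
χ² = (14−12.91)²/12.91 + (11−15.70)²/15.70 + (27−23.38)²/23.38 + (9−13.91)²/13.91 + (26−16.91)²/16.91 + (21−25.18)²/25.18 + (14−10.18)²/10.18 + (8−12.38)²/12.38 + (19−18.44)²/18.44 = 12.3690
df = 4
p-value (upper-tail) = 0.01481
At α=0.1: p < α → reject H₀

reject H₀: yes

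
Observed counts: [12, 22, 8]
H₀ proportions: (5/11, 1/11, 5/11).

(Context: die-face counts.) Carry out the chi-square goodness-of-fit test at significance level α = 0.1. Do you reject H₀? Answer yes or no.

n = 42; E_i = n·p_i = [19.09, 3.82, 19.09]
χ² = (12−19.09)²/19.09 + (22−3.82)²/3.82 + (8−19.09)²/19.09 = 95.6571
df = 2
p-value (upper-tail) = 0.00000
At α=0.1: p < α → reject H₀

reject H₀: yes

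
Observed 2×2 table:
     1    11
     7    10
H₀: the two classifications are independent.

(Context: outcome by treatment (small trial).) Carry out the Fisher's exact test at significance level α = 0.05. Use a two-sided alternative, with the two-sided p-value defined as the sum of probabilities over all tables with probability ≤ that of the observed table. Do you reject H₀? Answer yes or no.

reject H₀: no

Margins: r₁=12, r₂=17, c₁=8, c₂=21, n=29
p_obs = C(12,1)·C(17,7)/C(29,8); sum pmf over tables with pmf ≤ p_obs
p-value (two-sided) = 0.09257
At α=0.05: p ≥ α → fail to reject H₀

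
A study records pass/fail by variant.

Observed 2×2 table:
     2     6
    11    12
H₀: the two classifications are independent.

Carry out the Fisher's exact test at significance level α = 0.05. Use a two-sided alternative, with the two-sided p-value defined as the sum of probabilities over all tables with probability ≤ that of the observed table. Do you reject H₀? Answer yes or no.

Margins: r₁=8, r₂=23, c₁=13, c₂=18, n=31
p_obs = C(8,2)·C(23,11)/C(31,13); sum pmf over tables with pmf ≤ p_obs
p-value (two-sided) = 0.41203
At α=0.05: p ≥ α → fail to reject H₀

reject H₀: no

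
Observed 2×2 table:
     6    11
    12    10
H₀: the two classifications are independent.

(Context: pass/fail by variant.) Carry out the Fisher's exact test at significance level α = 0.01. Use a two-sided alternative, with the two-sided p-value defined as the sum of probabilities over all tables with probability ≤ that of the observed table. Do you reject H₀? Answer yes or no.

reject H₀: no

Margins: r₁=17, r₂=22, c₁=18, c₂=21, n=39
p_obs = C(17,6)·C(22,12)/C(39,18); sum pmf over tables with pmf ≤ p_obs
p-value (two-sided) = 0.33400
At α=0.01: p ≥ α → fail to reject H₀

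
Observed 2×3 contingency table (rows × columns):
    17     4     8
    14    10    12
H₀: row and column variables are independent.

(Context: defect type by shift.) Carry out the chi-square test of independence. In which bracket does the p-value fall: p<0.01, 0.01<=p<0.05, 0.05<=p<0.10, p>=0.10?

Row totals [29, 36], col totals [31, 14, 20], n=65
χ² = (17−13.83)²/13.83 + (4−6.25)²/6.25 + (8−8.92)²/8.92 + (14−17.17)²/17.17 + (10−7.75)²/7.75 + (12−11.08)²/11.08 = 2.9420
df = 2
p-value (upper-tail) = 0.22969
→ bracket: p>=0.10

p-value bracket: p>=0.10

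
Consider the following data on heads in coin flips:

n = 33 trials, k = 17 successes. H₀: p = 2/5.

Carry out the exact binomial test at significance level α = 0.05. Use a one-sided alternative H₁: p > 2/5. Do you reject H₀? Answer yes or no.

Exact binomial: n=33, k=17, p₀=2/5=0.4000
P(X≥17) from Σ C(n,i)·p₀^i·(1−p₀)^(n−i)
p-value (one-sided, H₁ greater) = 0.12110
At α=0.05: p ≥ α → fail to reject H₀

reject H₀: no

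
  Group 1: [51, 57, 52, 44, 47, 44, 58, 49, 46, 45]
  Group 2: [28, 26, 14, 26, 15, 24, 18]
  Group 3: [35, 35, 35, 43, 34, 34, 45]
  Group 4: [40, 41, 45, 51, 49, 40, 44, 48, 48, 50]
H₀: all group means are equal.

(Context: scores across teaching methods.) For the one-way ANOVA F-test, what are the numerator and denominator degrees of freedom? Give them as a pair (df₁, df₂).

k = 4 groups, N = 34 total
df = (k−1, N−k) = (4−1, 34−4) = (3, 30)

degrees of freedom = [3, 30]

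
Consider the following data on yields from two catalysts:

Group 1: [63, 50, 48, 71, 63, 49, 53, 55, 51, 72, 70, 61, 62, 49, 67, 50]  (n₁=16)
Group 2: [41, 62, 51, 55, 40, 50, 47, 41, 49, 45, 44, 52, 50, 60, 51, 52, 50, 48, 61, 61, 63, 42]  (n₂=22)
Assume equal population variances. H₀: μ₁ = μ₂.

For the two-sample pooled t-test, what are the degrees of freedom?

degrees of freedom = 36

df = n₁ + n₂ − 2 = 16 + 22 − 2 = 36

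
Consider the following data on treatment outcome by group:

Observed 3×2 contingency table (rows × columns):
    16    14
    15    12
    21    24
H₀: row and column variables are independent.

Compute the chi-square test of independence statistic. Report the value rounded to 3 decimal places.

Row totals [30, 27, 45], col totals [52, 50], n=102
χ² = (16−15.29)²/15.29 + (14−14.71)²/14.71 + (15−13.76)²/13.76 + (12−13.24)²/13.24 + (21−22.94)²/22.94 + (24−22.06)²/22.06 = 0.6277
df = 2

test statistic = 0.628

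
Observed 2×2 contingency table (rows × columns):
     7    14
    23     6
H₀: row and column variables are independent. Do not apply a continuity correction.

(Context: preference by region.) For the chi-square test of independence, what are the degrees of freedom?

df = (r−1)(c−1) = (2−1)·(2−1) = 1

degrees of freedom = 1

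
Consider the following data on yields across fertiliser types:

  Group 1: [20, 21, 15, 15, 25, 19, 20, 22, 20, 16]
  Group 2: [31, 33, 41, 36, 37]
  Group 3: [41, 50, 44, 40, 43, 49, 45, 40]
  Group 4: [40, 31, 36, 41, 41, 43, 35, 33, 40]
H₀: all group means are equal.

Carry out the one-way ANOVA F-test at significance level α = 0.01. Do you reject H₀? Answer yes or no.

Group means [19.30, 35.60, 44.00, 37.78], grand mean 33.219
SSB = Σnᵢ(x̄ᵢ−x̄)² = 3082.613; SSW = ΣΣ(x−x̄ᵢ)² = 392.856
MSB = 3082.613/3 = 1027.5377; MSW = 392.856/28 = 14.0306
F = MSB/MSW = 73.2357
df = (3, 28)
p-value (upper-tail) = 0.00000
At α=0.01: p < α → reject H₀

reject H₀: yes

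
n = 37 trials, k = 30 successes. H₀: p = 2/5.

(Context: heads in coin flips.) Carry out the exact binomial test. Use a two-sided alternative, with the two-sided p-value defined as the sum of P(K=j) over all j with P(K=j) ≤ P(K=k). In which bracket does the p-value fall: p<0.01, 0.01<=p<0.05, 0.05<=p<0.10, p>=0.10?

Exact binomial: n=37, k=30, p₀=2/5=0.4000
P(X=j) = C(n,j)·p₀^j·(1−p₀)^(n−j); p = Σ P(X=j) over j with P(X=j) ≤ P(X=30)
p-value (two-sided) = 0.00000
→ bracket: p<0.01

p-value bracket: p<0.01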